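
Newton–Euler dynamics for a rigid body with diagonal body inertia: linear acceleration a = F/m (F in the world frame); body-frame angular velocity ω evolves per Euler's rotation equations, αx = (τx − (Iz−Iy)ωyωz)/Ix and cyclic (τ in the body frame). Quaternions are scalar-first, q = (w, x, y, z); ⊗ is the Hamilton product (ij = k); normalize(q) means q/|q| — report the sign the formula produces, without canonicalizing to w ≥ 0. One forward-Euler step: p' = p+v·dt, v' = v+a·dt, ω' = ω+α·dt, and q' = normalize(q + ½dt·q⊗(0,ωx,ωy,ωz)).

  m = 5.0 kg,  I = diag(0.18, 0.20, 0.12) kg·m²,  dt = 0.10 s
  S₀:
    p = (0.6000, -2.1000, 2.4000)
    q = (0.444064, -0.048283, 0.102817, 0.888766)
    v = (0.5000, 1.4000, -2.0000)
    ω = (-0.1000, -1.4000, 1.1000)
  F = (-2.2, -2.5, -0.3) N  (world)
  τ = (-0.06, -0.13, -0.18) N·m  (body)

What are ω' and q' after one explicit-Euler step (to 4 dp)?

precession coupling ω×(Iω) = (0.1232, -0.0066, 0.0028)
(τ − ω×Iω)/I = (-1.0178, -0.6170, -1.5233)
ω + α·dt = (-0.2018, -1.4617, 0.9477)
2q̇ = q⊗(0,ω) = (-0.8385271, 1.3129647, -0.6574549, 0.5663483)
updated quaternion q' = (0.4005, 0.0173, 0.0697, 0.9135)

ω' = (-0.2018, -1.4617, 0.9477)
q' = (0.4005, 0.0173, 0.0697, 0.9135)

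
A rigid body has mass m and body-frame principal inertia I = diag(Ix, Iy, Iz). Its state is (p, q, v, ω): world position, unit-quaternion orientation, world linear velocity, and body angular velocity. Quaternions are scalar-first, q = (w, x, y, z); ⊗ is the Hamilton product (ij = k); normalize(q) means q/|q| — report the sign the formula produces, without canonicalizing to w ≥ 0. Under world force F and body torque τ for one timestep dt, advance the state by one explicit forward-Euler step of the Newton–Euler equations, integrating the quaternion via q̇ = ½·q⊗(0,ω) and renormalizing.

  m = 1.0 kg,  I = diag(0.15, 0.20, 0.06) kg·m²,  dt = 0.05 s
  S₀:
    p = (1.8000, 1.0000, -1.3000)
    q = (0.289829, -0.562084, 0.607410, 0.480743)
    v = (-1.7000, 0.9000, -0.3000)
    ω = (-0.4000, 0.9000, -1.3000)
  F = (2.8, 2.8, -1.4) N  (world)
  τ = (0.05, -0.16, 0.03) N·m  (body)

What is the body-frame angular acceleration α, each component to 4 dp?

α = (-0.7587, -1.0340, 0.8000)

ω×(Iω) gyroscopic = (0.1638, 0.0468, -0.0180)
α = I⁻¹(τ − ω×Iω) = (-0.7587, -1.0340, 0.8000)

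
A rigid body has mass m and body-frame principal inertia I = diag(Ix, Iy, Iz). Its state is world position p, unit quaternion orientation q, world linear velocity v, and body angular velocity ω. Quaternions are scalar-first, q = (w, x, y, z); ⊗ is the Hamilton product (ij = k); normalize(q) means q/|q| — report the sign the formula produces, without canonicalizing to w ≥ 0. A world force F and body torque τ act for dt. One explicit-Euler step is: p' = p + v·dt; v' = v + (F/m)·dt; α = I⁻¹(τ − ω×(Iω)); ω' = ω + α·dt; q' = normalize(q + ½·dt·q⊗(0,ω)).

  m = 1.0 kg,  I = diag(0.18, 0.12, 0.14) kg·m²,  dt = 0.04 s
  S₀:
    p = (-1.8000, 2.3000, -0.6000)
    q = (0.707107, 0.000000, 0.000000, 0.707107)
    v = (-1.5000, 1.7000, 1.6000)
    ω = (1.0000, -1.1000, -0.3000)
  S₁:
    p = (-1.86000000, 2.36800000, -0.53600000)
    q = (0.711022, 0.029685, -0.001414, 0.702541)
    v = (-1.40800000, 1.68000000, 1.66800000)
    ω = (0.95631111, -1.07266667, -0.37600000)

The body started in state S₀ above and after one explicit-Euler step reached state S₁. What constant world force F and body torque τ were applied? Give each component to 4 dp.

F = (2.3000, -0.5000, 1.7000)
τ = (-0.1900, 0.0700, -0.2000)

velocity change Δv = (0.09200000, -0.02000000, 0.06800000)
F = m·Δv/dt = (2.3000, -0.5000, 1.7000)
Δω = ω₁−ω₀ = (-0.04368889, 0.02733333, -0.07600000)
ω₀×(Iω₀) = (0.0066, -0.0120, 0.0660)
I·α + gyro = (-0.1900, 0.0700, -0.2000)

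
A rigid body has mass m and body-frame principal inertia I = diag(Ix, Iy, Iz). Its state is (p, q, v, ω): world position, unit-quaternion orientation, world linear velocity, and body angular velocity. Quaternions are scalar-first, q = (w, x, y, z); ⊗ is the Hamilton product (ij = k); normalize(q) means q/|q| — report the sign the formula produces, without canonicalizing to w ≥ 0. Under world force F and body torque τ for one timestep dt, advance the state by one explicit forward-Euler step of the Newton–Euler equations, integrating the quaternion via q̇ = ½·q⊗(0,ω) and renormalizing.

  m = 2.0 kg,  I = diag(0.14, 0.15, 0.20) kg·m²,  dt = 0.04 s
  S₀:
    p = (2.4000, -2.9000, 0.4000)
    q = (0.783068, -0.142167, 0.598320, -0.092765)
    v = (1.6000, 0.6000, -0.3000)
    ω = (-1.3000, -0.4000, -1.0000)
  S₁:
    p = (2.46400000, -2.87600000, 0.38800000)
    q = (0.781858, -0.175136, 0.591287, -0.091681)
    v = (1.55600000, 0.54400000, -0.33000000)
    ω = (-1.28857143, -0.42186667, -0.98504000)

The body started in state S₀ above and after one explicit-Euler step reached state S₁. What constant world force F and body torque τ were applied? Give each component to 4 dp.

velocity change Δv = (-0.04400000, -0.05600000, -0.03000000)
m·(v₁−v₀)/dt = (-2.2000, -2.8000, -1.5000)
rate change Δω = (0.01142857, -0.02186667, 0.01496000)
gyro term ω₀×Iω₀ = (0.0200, -0.0780, 0.0052)
applied torque τ = (0.0600, -0.1600, 0.0800)

F = (-2.2000, -2.8000, -1.5000)
τ = (0.0600, -0.1600, 0.0800)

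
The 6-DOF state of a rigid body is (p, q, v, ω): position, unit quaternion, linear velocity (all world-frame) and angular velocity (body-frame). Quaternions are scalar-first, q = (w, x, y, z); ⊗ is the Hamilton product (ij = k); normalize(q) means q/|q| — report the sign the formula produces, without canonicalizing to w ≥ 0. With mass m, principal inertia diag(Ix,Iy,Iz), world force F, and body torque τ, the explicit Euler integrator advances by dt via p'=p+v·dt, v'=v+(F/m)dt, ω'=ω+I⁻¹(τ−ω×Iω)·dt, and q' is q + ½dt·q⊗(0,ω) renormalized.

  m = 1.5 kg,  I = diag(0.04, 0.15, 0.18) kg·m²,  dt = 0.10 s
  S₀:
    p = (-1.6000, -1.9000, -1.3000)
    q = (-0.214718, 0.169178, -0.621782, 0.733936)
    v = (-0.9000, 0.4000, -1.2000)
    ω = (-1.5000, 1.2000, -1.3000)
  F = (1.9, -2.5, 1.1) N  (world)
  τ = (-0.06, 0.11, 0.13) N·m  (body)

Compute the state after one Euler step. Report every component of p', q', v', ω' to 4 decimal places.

p + v·dt = (-1.6900, -1.8600, -1.4200)
v' = v + a·dt = (-0.7733, 0.2333, -1.1267)
precession coupling ω×(Iω) = (-0.0468, -0.2730, -0.1980)
α = I⁻¹(τ − ω×Iω) = (-0.3300, 2.5533, 1.8222)
ω + α·dt = (-1.5330, 1.4553, -1.1178)
2q̇ = q⊗(0,ω) = (1.9540222, 0.2496704, -1.1386342, -0.4505260)
q + ½dt·q⊗(0,ω), renormalized = (-0.1162, 0.1805, -0.6742, 0.7067)

p' = (-1.6900, -1.8600, -1.4200)
q' = (-0.1162, 0.1805, -0.6742, 0.7067)
v' = (-0.7733, 0.2333, -1.1267)
ω' = (-1.5330, 1.4553, -1.1178)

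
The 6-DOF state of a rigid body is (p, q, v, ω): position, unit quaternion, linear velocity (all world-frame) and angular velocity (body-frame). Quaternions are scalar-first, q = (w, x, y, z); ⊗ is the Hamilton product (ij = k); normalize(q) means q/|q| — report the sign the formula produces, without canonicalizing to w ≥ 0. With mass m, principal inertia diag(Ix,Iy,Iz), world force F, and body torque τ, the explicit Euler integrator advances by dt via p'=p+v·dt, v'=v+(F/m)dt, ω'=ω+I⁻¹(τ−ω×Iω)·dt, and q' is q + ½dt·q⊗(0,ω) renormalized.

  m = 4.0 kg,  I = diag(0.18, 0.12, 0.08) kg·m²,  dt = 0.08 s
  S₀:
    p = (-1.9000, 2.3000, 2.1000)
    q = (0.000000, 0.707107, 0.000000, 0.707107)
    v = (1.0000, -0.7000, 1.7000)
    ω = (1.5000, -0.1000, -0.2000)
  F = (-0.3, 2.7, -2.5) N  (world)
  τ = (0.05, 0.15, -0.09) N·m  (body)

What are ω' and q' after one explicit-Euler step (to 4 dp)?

gyro term ω×Iω = (-0.0008, -0.0300, 0.0090)
(τ − ω×Iω)/I = (0.2822, 1.5000, -1.2375)
ω' = ω + α·dt = (1.5226, 0.0200, -0.2990)
2q̇ = q⊗(0,ω) = (-0.9192391, 0.0707107, 1.2020819, -0.0707107)
q + ½dt·q⊗(0,ω), renormalized = (-0.0367, 0.7086, 0.0480, 0.7030)

ω' = (1.5226, 0.0200, -0.2990)
q' = (-0.0367, 0.7086, 0.0480, 0.7030)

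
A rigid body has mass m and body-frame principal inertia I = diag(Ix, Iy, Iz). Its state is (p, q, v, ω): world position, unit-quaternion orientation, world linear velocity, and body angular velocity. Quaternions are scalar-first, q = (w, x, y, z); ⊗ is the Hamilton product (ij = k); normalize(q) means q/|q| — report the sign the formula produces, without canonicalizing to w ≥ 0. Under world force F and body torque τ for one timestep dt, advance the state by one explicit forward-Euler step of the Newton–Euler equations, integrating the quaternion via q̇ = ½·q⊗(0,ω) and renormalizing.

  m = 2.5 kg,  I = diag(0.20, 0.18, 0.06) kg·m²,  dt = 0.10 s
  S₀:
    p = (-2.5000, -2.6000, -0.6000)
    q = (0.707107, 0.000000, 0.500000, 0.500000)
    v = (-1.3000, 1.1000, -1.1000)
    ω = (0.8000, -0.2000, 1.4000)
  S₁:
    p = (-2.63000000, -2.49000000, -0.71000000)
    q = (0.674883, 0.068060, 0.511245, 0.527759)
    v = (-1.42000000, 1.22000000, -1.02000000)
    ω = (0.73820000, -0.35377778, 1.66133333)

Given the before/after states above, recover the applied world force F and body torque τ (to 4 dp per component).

Δω = ω₁−ω₀ = (-0.06180000, -0.15377778, 0.26133333)
ω₀×(Iω₀) = (0.0336, 0.1568, 0.0032)
applied torque τ = (-0.0900, -0.1200, 0.1600)
Δv = v₁−v₀ = (-0.12000000, 0.12000000, 0.08000000)
applied force F = (-3.0000, 3.0000, 2.0000)

F = (-3.0000, 3.0000, 2.0000)
τ = (-0.0900, -0.1200, 0.1600)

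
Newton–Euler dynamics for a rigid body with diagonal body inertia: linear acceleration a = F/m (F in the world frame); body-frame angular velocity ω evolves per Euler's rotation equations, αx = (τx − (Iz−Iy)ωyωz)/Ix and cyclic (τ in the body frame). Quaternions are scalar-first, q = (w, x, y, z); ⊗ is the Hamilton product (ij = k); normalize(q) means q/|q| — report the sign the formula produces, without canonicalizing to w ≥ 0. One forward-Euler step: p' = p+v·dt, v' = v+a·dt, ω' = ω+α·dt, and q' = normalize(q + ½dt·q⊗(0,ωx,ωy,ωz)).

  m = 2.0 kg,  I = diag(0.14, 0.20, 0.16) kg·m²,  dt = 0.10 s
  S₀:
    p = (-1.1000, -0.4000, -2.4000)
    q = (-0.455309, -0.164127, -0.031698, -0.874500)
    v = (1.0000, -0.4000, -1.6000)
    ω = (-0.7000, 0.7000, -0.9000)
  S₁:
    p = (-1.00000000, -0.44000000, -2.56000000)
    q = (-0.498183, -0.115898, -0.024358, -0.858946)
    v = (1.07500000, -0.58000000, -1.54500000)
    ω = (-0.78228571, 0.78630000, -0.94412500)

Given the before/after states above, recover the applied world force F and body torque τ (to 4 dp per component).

F = (1.5000, -3.6000, 1.1000)
τ = (-0.0900, 0.1600, -0.1000)

velocity change Δv = (0.07500000, -0.18000000, 0.05500000)
F = m·Δv/dt = (1.5000, -3.6000, 1.1000)
ω₁ − ω₀ = (-0.08228571, 0.08630000, -0.04412500)
I·α + gyro = (-0.0900, 0.1600, -0.1000)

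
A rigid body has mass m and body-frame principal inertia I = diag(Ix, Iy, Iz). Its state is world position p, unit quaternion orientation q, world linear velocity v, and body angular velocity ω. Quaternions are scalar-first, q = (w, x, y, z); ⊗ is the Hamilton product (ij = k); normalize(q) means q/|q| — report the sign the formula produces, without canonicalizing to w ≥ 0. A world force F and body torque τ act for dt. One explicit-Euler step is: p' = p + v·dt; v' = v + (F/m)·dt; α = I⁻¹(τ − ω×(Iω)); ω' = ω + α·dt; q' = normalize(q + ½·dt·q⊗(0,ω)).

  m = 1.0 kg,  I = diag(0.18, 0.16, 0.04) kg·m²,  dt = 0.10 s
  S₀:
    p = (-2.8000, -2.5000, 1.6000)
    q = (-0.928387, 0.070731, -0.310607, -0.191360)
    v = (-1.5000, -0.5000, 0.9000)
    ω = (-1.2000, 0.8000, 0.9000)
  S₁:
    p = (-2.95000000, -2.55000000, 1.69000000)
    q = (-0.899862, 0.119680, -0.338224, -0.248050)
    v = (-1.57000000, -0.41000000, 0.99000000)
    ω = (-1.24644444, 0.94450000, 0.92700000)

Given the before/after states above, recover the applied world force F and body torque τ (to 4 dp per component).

velocity change Δv = (-0.07000000, 0.09000000, 0.09000000)
m·(v₁−v₀)/dt = (-0.7000, 0.9000, 0.9000)
ω₁ − ω₀ = (-0.04644444, 0.14450000, 0.02700000)
τ = I·(Δω/dt) + ω₀×(Iω₀) = (-0.1700, 0.0800, 0.0300)

F = (-0.7000, 0.9000, 0.9000)
τ = (-0.1700, 0.0800, 0.0300)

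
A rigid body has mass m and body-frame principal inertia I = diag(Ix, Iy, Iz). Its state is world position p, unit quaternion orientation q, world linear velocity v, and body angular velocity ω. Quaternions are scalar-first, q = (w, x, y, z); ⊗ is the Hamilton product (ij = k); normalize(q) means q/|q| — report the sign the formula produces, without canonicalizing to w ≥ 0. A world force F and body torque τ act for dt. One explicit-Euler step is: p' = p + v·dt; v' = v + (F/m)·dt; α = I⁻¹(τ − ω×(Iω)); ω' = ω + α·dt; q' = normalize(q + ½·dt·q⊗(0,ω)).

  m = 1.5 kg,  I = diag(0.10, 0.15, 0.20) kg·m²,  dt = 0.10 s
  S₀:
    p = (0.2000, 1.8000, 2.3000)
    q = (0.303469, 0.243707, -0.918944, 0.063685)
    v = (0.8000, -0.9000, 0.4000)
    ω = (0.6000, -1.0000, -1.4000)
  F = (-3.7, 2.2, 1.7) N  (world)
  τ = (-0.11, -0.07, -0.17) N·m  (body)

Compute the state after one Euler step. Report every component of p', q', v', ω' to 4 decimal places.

p' = (0.2800, 1.7100, 2.3400)
q' = (0.2536, 0.3190, -0.9114, 0.0576)
v' = (0.5533, -0.7533, 0.5133)
ω' = (0.4200, -1.1027, -1.4700)

(τ − ω×Iω)/I = (-1.8000, -1.0267, -0.7000)
ω' = ω + α·dt = (0.4200, -1.1027, -1.4700)
Hamilton product q⊗(0,ω) = (-0.9760092, 1.5322880, 0.0759318, -0.1171972)
q' = normalize(q + ½dt·q⊗(0,ω)) = (0.2536, 0.3190, -0.9114, 0.0576)
a = (-2.4667, 1.4667, 1.1333)
p' = p + v·dt = (0.2800, 1.7100, 2.3400)
v + (F/m)dt = (0.5533, -0.7533, 0.5133)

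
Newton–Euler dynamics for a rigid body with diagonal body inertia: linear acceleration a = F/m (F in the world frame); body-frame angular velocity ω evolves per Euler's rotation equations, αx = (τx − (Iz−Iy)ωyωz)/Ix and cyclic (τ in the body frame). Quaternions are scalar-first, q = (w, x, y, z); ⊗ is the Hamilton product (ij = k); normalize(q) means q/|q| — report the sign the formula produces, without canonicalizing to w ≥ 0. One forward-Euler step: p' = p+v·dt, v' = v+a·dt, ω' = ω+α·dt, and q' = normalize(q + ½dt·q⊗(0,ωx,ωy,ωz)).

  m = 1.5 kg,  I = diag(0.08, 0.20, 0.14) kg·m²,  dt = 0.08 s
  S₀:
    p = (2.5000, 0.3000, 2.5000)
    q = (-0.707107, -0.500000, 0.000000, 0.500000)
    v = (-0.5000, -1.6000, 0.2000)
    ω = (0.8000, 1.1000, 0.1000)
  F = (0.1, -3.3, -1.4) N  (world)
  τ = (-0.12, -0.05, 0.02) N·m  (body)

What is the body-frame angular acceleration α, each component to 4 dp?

α = (-1.4175, -0.2260, -0.6114)

ω×(Iω) gyroscopic = (-0.0066, -0.0048, 0.1056)
α = I⁻¹(τ − ω×Iω) = (-1.4175, -0.2260, -0.6114)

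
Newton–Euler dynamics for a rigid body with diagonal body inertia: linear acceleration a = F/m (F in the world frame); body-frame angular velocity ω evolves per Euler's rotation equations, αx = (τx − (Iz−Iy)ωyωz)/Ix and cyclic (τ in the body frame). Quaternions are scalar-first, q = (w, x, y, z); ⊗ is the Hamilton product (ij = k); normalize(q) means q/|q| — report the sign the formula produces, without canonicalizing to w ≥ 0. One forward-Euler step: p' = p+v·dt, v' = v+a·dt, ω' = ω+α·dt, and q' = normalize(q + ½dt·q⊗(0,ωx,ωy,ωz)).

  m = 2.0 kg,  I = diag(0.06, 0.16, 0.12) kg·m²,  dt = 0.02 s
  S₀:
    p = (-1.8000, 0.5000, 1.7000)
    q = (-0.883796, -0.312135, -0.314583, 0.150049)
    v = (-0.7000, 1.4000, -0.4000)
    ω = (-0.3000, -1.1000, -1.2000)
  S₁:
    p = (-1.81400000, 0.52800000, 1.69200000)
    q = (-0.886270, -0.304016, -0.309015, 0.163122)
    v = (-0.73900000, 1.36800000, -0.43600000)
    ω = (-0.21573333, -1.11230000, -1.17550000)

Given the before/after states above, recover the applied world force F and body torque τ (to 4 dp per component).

F = (-3.9000, -3.2000, -3.6000)
τ = (0.2000, -0.1200, 0.1800)

velocity change Δv = (-0.03900000, -0.03200000, -0.03600000)
m·(v₁−v₀)/dt = (-3.9000, -3.2000, -3.6000)
ω₁ − ω₀ = (0.08426667, -0.01230000, 0.02450000)
applied torque τ = (0.2000, -0.1200, 0.1800)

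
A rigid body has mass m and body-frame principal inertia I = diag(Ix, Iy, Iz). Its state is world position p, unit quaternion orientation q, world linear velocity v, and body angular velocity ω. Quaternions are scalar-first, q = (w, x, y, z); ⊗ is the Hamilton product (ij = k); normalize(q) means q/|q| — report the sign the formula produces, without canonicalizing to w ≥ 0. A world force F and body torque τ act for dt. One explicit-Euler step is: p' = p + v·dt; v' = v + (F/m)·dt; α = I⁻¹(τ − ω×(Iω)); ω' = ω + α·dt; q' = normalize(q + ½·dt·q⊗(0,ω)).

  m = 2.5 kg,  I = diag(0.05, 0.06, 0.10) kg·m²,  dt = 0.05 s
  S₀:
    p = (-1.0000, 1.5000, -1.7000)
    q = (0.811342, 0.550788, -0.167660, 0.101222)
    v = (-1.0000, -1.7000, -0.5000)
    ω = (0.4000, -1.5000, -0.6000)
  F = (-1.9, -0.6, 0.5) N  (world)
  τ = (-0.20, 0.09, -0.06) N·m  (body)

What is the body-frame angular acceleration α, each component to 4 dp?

α = (-4.7200, 1.3000, -0.5400)

gyro term ω×Iω = (0.0360, 0.0120, -0.0060)
(τ − ω×Iω)/I = (-4.7200, 1.3000, -0.5400)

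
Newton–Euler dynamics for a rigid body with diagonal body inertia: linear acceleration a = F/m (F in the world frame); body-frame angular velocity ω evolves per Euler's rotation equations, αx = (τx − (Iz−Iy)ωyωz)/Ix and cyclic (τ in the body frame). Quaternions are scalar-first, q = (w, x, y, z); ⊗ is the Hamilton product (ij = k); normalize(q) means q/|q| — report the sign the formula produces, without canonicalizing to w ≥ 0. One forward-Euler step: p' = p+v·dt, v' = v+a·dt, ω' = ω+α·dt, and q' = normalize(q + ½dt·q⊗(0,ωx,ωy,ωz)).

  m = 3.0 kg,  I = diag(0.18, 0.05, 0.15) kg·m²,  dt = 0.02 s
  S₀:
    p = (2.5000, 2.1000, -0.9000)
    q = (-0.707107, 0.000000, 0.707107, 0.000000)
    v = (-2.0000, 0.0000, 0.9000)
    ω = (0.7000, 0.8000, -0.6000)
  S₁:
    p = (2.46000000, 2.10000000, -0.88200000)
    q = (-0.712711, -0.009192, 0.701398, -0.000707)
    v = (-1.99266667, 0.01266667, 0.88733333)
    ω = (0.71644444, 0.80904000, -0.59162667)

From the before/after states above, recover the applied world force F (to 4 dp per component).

v₁ − v₀ = (0.00733333, 0.01266667, -0.01266667)
m·(v₁−v₀)/dt = (1.1000, 1.9000, -1.9000)

F = (1.1000, 1.9000, -1.9000)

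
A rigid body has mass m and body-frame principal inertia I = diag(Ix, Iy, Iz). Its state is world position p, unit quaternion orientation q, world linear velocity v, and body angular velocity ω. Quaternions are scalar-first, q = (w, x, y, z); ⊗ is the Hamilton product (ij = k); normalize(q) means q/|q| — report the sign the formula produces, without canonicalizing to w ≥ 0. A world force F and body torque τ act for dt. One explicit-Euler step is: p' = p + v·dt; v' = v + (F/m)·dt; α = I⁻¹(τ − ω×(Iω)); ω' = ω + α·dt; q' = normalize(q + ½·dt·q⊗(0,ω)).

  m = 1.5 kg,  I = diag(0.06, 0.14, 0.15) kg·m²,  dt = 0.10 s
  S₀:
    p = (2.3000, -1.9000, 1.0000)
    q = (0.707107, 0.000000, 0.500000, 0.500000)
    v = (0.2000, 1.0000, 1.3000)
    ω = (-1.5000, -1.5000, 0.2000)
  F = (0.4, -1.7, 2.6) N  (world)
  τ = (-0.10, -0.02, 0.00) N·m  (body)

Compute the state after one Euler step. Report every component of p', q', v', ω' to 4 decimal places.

linear accel F/m = (0.2667, -1.1333, 1.7333)
new position p' = (2.3200, -1.8000, 1.1300)
v + (F/m)dt = (0.2267, 0.8867, 1.4733)
α = I⁻¹(τ − ω×Iω) = (-1.6167, -0.3357, -1.2000)
ω + α·dt = (-1.6617, -1.5336, 0.0800)
q⊗(0,ω) = (0.6500000, -0.2106605, -1.8106605, 0.8914214)
updated quaternion q' = (0.7354, -0.0105, 0.4072, 0.5415)

p' = (2.3200, -1.8000, 1.1300)
q' = (0.7354, -0.0105, 0.4072, 0.5415)
v' = (0.2267, 0.8867, 1.4733)
ω' = (-1.6617, -1.5336, 0.0800)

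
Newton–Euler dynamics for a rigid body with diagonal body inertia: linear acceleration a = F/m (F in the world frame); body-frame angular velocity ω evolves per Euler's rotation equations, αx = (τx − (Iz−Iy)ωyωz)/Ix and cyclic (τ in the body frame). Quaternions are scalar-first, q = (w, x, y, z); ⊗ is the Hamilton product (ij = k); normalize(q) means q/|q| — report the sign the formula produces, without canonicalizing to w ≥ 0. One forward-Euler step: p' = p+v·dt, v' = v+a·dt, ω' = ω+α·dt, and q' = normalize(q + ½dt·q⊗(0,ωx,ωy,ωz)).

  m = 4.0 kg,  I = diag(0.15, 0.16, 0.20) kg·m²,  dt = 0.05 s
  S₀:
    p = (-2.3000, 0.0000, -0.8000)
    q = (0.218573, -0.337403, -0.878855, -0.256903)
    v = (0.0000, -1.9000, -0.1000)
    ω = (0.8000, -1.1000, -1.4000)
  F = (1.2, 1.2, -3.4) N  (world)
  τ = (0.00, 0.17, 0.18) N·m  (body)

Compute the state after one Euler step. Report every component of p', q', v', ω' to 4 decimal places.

p' = (-2.3000, -0.0950, -0.8050)
q' = (0.1919, -0.3090, -0.9007, -0.2374)
v' = (0.0150, -1.8850, -0.1425)
ω' = (0.7795, -1.0644, -1.3528)

angular accel α = (-0.4107, 0.7125, 0.9440)
ω' = ω + α·dt = (0.7795, -1.0644, -1.3528)
Hamilton product q⊗(0,ω) = (-1.0564823, 1.1226621, -0.9183169, 0.7682251)
q' = normalize(q + ½dt·q⊗(0,ω)) = (0.1919, -0.3090, -0.9007, -0.2374)
new position p' = (-2.3000, -0.0950, -0.8050)
v + (F/m)dt = (0.0150, -1.8850, -0.1425)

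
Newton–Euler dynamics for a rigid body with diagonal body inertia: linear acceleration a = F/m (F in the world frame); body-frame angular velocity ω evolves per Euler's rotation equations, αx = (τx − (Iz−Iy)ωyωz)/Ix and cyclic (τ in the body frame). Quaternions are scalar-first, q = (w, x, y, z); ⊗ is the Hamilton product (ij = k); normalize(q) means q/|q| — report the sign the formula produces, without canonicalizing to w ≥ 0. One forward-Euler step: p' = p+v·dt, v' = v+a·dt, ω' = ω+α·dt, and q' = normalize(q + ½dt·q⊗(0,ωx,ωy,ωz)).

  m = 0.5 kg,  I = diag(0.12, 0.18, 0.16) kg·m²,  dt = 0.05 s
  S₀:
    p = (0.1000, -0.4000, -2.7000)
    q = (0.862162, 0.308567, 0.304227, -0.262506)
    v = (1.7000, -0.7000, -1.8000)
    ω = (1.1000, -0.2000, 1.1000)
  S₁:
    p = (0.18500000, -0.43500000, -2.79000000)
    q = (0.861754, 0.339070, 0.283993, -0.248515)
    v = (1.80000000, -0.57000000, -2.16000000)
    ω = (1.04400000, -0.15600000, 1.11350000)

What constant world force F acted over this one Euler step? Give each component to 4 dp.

F = (1.0000, 1.3000, -3.6000)

Δv = v₁−v₀ = (0.10000000, 0.13000000, -0.36000000)
applied force F = (1.0000, 1.3000, -3.6000)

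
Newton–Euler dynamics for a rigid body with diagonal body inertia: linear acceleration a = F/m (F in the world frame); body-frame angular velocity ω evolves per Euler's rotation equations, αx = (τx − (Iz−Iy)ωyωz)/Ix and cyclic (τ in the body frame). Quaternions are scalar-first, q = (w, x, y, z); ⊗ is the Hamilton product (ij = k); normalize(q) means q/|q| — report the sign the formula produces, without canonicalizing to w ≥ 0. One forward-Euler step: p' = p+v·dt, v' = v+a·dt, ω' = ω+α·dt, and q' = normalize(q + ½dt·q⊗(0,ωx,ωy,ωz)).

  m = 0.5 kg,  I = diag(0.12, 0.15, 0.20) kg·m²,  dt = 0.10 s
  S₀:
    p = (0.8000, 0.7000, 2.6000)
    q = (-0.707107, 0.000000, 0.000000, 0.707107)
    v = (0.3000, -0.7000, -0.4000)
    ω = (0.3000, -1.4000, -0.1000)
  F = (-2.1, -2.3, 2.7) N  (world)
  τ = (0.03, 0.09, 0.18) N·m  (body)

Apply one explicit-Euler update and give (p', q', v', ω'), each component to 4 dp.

p' = (0.8300, 0.6300, 2.5600)
q' = (-0.7018, 0.0388, 0.0599, 0.7088)
v' = (-0.1200, -1.1600, 0.1400)
ω' = (0.3192, -1.3416, -0.0037)

linear accel F/m = (-4.2000, -4.6000, 5.4000)
p' = p + v·dt = (0.8300, 0.6300, 2.5600)
v' = v + a·dt = (-0.1200, -1.1600, 0.1400)
precession coupling ω×(Iω) = (0.0070, 0.0024, -0.0126)
α = I⁻¹(τ − ω×Iω) = (0.1917, 0.5840, 0.9630)
ω' = ω + α·dt = (0.3192, -1.3416, -0.0037)
Hamilton product q⊗(0,ω) = (0.0707107, 0.7778177, 1.2020819, 0.0707107)
updated quaternion q' = (-0.7018, 0.0388, 0.0599, 0.7088)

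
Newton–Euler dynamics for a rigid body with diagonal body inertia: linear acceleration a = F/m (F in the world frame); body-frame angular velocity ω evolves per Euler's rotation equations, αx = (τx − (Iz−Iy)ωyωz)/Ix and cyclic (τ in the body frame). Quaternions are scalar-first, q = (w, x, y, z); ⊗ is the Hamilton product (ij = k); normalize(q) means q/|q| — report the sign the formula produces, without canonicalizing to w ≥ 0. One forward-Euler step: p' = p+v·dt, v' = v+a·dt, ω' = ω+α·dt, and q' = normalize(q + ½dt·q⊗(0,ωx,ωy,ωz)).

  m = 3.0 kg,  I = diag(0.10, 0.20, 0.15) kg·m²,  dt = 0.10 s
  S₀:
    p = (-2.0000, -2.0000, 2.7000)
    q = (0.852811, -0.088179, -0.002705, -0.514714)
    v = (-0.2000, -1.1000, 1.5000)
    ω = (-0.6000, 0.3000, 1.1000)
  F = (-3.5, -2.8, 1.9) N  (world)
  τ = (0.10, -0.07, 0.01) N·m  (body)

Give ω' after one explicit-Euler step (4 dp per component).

precession coupling ω×(Iω) = (-0.0165, 0.0330, -0.0180)
(τ − ω×Iω)/I = (1.1650, -0.5150, 0.1867)
ω + α·dt = (-0.4835, 0.2485, 1.1187)

ω' = (-0.4835, 0.2485, 1.1187)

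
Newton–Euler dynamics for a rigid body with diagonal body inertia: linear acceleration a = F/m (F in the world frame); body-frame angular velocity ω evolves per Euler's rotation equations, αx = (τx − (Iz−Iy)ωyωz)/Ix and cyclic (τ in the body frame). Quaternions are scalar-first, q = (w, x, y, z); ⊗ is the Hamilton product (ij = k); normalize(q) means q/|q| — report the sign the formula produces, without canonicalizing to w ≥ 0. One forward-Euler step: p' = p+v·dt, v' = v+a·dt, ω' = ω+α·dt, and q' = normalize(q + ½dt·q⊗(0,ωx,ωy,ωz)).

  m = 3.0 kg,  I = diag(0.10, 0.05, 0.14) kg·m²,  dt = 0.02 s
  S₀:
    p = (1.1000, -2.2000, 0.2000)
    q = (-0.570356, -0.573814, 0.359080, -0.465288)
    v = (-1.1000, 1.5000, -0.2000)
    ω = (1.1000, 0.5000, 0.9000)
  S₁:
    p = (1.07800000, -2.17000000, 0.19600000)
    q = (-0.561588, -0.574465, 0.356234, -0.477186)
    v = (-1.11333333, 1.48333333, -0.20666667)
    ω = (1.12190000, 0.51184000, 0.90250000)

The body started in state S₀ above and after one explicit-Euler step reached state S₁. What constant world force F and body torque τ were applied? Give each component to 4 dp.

Δv = v₁−v₀ = (-0.01333333, -0.01666667, -0.00666667)
applied force F = (-2.0000, -2.5000, -1.0000)
Δω = ω₁−ω₀ = (0.02190000, 0.01184000, 0.00250000)
I·α + gyro = (0.1500, -0.0100, -0.0100)

F = (-2.0000, -2.5000, -1.0000)
τ = (0.1500, -0.0100, -0.0100)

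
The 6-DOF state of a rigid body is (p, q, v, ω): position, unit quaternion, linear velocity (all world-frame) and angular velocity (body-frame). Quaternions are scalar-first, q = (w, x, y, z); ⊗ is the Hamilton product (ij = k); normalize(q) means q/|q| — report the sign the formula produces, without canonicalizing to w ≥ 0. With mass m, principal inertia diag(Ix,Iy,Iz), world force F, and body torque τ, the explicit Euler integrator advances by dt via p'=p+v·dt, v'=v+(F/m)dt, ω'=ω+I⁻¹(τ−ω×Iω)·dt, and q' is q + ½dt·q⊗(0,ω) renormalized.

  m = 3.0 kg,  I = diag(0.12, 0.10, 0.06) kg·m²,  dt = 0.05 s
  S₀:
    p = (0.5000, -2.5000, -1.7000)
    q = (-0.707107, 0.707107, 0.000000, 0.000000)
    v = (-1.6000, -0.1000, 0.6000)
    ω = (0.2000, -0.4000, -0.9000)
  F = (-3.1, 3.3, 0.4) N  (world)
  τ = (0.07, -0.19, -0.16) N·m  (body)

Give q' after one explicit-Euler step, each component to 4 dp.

q' = (-0.7104, 0.7033, 0.0230, 0.0088)

Hamilton product q⊗(0,ω) = (-0.1414214, -0.1414214, 0.9192391, 0.3535535)
updated quaternion q' = (-0.7104, 0.7033, 0.0230, 0.0088)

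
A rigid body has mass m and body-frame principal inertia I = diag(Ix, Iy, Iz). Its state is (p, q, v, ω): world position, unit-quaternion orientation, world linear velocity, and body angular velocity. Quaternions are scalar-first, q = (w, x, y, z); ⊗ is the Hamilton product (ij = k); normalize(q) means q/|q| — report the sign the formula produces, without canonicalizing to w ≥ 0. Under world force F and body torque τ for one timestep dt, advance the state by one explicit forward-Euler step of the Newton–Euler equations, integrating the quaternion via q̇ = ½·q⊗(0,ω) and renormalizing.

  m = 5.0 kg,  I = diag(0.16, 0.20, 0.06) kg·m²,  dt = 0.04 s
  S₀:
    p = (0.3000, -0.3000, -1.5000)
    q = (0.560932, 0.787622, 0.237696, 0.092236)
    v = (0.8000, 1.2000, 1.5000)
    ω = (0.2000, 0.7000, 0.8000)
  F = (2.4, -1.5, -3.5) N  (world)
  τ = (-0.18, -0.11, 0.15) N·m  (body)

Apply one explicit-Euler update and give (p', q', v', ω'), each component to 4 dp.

p' = (0.3320, -0.2520, -1.4400)
q' = (0.5528, 0.7922, 0.2333, 0.1113)
v' = (0.8192, 1.1880, 1.4720)
ω' = (0.1746, 0.6748, 0.8963)

(τ − ω×Iω)/I = (-0.6350, -0.6300, 2.4067)
ω + α·dt = (0.1746, 0.6748, 0.8963)
Hamilton product q⊗(0,ω) = (-0.3977004, 0.2377780, -0.2189980, 0.9525418)
q + ½dt·q⊗(0,ω), renormalized = (0.5528, 0.7922, 0.2333, 0.1113)
a = (0.4800, -0.3000, -0.7000)
p + v·dt = (0.3320, -0.2520, -1.4400)
new velocity v' = (0.8192, 1.1880, 1.4720)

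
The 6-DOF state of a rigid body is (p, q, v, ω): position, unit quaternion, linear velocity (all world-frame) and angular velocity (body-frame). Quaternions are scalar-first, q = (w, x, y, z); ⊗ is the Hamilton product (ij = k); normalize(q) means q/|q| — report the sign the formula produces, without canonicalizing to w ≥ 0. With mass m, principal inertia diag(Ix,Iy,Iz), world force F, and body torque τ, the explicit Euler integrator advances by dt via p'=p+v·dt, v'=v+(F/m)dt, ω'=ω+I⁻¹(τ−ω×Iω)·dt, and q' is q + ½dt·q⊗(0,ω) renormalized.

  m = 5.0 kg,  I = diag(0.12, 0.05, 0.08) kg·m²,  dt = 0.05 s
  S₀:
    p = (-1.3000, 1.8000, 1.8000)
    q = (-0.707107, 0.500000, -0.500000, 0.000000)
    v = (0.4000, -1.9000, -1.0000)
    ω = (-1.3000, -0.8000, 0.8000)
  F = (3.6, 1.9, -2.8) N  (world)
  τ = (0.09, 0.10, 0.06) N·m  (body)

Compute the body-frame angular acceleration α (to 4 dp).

precession coupling ω×(Iω) = (-0.0192, -0.0416, -0.0728)
α = I⁻¹(τ − ω×Iω) = (0.9100, 2.8320, 1.6600)

α = (0.9100, 2.8320, 1.6600)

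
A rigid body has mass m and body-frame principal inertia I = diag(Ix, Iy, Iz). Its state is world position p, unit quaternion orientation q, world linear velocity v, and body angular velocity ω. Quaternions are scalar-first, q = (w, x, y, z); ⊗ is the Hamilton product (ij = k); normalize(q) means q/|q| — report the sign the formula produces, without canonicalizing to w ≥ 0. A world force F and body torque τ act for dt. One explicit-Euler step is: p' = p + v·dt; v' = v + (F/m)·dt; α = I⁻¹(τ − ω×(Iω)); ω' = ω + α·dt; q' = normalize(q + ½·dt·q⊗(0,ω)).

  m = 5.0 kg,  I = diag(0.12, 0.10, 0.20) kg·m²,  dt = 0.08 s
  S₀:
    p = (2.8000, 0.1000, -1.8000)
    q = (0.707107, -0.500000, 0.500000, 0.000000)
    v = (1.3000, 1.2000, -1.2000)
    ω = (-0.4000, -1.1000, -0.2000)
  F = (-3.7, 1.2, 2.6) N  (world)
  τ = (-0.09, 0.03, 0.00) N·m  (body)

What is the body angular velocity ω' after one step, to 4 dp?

gyro term ω×Iω = (0.0220, -0.0064, -0.0088)
α = I⁻¹(τ − ω×Iω) = (-0.9333, 0.3640, 0.0440)
ω' = ω + α·dt = (-0.4747, -1.0709, -0.1965)

ω' = (-0.4747, -1.0709, -0.1965)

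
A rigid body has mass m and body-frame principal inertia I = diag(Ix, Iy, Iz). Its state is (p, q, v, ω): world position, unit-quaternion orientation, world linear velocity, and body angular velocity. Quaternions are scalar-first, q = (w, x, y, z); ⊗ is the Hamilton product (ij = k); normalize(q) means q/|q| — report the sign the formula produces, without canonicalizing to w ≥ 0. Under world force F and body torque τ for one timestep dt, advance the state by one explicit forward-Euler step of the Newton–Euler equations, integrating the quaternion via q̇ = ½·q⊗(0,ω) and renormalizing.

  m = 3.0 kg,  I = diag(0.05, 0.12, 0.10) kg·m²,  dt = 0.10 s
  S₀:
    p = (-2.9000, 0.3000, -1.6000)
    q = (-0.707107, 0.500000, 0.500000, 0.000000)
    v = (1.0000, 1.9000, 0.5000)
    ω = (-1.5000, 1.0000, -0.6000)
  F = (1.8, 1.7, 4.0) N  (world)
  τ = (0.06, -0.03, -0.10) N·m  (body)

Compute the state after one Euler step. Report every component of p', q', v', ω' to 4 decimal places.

a = F/m = (0.6000, 0.5667, 1.3333)
p' = p + v·dt = (-2.8000, 0.4900, -1.5500)
v' = v + a·dt = (1.0600, 1.9567, 0.6333)
ω×(Iω) gyroscopic = (0.0120, -0.0450, -0.1050)
α = I⁻¹(τ − ω×Iω) = (0.9600, 0.1250, 0.0500)
ω' = ω + α·dt = (-1.4040, 1.0125, -0.5950)
Hamilton product q⊗(0,ω) = (0.2500000, 0.7606605, -0.4071070, 1.6742642)
q + ½dt·q⊗(0,ω), renormalized = (-0.6915, 0.5356, 0.4775, 0.0833)

p' = (-2.8000, 0.4900, -1.5500)
q' = (-0.6915, 0.5356, 0.4775, 0.0833)
v' = (1.0600, 1.9567, 0.6333)
ω' = (-1.4040, 1.0125, -0.5950)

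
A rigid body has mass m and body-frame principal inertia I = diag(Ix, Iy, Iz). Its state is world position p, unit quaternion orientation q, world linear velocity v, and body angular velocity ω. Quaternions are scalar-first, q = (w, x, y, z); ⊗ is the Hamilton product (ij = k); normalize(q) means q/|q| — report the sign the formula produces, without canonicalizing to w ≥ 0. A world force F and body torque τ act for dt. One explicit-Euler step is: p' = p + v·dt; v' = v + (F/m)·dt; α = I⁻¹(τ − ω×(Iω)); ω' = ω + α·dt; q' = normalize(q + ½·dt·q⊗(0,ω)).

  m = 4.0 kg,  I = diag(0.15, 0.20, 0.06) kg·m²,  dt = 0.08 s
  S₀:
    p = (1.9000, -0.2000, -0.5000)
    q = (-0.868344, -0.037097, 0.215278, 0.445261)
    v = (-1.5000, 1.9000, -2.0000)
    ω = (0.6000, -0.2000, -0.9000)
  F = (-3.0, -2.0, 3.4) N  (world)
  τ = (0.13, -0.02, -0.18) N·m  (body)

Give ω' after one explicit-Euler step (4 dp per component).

gyro term ω×Iω = (-0.0252, -0.0486, -0.0060)
angular accel α = (1.0347, 0.1430, -2.9000)
ω + α·dt = (0.6828, -0.1886, -1.1320)

ω' = (0.6828, -0.1886, -1.1320)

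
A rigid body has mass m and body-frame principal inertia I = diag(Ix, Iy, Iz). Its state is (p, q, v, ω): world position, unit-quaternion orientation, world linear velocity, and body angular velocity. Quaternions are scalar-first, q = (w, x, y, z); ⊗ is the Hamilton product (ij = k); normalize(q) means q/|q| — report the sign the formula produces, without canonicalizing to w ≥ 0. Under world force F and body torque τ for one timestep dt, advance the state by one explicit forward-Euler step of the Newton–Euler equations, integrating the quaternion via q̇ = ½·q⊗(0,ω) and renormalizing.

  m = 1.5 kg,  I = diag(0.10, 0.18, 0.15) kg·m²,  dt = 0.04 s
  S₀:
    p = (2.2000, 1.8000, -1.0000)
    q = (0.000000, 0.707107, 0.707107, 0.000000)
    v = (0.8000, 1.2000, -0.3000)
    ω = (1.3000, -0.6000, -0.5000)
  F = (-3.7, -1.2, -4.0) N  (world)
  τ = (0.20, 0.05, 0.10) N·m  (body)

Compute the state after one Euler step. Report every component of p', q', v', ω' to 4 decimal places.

precession coupling ω×(Iω) = (-0.0090, 0.0325, -0.0624)
(τ − ω×Iω)/I = (2.0900, 0.0972, 1.0827)
ω' = ω + α·dt = (1.3836, -0.5961, -0.4567)
Hamilton product q⊗(0,ω) = (-0.4949749, -0.3535535, 0.3535535, -1.3435033)
updated quaternion q' = (-0.0099, 0.6997, 0.7138, -0.0269)
p' = p + v·dt = (2.2320, 1.8480, -1.0120)
v' = v + a·dt = (0.7013, 1.1680, -0.4067)

p' = (2.2320, 1.8480, -1.0120)
q' = (-0.0099, 0.6997, 0.7138, -0.0269)
v' = (0.7013, 1.1680, -0.4067)
ω' = (1.3836, -0.5961, -0.4567)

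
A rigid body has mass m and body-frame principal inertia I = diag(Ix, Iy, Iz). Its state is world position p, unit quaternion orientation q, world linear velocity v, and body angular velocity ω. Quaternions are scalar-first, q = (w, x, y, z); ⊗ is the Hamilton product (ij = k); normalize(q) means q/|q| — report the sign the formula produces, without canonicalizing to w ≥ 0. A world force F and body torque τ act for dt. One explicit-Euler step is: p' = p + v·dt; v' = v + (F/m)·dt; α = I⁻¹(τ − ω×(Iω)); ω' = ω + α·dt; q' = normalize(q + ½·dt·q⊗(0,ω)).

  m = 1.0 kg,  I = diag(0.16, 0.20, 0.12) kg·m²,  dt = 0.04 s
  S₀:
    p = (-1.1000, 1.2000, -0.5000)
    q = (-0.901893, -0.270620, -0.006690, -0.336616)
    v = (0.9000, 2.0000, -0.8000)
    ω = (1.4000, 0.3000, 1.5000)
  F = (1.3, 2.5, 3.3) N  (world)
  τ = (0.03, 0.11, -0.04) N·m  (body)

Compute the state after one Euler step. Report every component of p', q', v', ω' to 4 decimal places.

new position p' = (-1.0640, 1.2800, -0.5320)
v + (F/m)dt = (0.9520, 2.1000, -0.6680)
α = I⁻¹(τ − ω×Iω) = (0.4125, 0.1300, -0.4733)
new body rate ω' = (1.4165, 0.3052, 1.4811)
Hamilton product q⊗(0,ω) = (0.8857990, -1.1717004, -0.3359003, -1.4246595)
q + ½dt·q⊗(0,ω), renormalized = (-0.8834, -0.2938, -0.0134, -0.3648)

p' = (-1.0640, 1.2800, -0.5320)
q' = (-0.8834, -0.2938, -0.0134, -0.3648)
v' = (0.9520, 2.1000, -0.6680)
ω' = (1.4165, 0.3052, 1.4811)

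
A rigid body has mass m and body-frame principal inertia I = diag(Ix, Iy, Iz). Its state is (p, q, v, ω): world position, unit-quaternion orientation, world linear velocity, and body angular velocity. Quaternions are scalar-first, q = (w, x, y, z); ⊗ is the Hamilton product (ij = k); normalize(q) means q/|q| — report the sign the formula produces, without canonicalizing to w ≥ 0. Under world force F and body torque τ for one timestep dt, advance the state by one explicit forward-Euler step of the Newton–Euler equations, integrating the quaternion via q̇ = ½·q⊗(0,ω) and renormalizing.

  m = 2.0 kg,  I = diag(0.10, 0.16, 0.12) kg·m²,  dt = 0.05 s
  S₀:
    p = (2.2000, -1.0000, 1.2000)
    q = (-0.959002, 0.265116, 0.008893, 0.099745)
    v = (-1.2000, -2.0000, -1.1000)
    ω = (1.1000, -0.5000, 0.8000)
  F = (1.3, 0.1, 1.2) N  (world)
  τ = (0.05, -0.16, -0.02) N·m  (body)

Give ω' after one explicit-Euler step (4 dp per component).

α = I⁻¹(τ − ω×Iω) = (0.3400, -0.8900, 0.1083)
ω + α·dt = (1.1170, -0.5445, 0.8054)

ω' = (1.1170, -0.5445, 0.8054)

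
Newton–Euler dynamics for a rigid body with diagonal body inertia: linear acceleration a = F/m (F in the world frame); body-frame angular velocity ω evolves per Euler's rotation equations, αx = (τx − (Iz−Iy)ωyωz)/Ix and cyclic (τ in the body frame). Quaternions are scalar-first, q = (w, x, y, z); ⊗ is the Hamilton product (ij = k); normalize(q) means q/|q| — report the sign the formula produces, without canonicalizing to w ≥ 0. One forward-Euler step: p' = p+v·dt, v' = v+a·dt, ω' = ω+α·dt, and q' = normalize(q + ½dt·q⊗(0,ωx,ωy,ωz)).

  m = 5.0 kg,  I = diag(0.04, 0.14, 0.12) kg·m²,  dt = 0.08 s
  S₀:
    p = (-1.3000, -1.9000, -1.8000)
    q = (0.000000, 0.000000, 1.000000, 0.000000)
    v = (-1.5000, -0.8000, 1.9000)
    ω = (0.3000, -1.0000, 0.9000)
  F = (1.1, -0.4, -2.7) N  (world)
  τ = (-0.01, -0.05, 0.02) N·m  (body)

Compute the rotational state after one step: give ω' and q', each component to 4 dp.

ω' = (0.2440, -1.0162, 0.9333)
q' = (0.0399, 0.0359, 0.9985, -0.0120)

α = I⁻¹(τ − ω×Iω) = (-0.7000, -0.2029, 0.4167)
new body rate ω' = (0.2440, -1.0162, 0.9333)
Hamilton product q⊗(0,ω) = (1.0000000, 0.9000000, 0.0000000, -0.3000000)
q + ½dt·q⊗(0,ω), renormalized = (0.0399, 0.0359, 0.9985, -0.0120)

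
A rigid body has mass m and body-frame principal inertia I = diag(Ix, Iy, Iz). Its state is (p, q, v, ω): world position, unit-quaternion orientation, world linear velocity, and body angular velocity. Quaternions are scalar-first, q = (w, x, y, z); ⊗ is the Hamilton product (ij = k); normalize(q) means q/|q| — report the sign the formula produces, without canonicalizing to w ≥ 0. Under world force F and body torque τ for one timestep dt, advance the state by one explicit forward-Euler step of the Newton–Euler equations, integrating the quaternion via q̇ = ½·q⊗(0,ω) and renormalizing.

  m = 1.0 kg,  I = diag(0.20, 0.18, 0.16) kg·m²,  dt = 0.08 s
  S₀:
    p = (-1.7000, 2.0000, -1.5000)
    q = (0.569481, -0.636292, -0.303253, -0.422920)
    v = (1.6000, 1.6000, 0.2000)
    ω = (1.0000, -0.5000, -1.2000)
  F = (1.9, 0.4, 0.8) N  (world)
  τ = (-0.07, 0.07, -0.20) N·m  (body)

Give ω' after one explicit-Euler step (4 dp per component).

ω' = (0.9768, -0.4476, -1.3050)

gyro term ω×Iω = (-0.0120, -0.0480, 0.0100)
(τ − ω×Iω)/I = (-0.2900, 0.6556, -1.3125)
ω' = ω + α·dt = (0.9768, -0.4476, -1.3050)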